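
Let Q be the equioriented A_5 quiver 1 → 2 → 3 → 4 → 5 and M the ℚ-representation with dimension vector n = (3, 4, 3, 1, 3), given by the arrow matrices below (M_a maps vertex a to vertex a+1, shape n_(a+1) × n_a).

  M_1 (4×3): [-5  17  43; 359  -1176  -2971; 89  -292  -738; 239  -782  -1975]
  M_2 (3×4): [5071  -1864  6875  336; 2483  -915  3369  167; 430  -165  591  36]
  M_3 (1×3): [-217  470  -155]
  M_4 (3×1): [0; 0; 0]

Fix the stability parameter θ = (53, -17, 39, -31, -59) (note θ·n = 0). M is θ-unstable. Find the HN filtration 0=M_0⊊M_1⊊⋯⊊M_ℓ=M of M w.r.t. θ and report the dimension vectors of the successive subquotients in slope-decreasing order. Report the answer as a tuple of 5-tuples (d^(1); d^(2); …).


Interval decomposition of M: I[1,3]^2, I[1,4], I[2,2], I[5,5]^3.
HN type (ℓ=5): μ^(1)=39; μ^(2)=18; μ^(3)=11; μ^(4)=-17; μ^(5)=-59

((0, 0, 2, 0, 0); (2, 2, 0, 0, 0); (1, 1, 1, 1, 0); (0, 1, 0, 0, 0); (0, 0, 0, 0, 3))


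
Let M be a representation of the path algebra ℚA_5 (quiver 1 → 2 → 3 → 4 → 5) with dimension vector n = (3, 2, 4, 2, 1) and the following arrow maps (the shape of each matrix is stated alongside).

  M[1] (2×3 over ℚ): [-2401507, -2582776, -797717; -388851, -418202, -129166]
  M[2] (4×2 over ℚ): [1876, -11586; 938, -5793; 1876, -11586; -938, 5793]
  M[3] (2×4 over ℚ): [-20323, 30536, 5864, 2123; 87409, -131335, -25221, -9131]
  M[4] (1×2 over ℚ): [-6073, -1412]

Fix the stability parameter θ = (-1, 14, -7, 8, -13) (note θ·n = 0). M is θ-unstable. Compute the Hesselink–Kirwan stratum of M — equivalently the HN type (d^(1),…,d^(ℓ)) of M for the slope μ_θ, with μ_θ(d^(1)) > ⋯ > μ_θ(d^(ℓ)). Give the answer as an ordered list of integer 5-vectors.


Interval decomposition of M: I[1,1], I[1,2], I[1,5], I[3,3]^2, I[3,4].
HN type (ℓ=5): μ^(1)=14; μ^(2)=8; μ^(3)=1/2; μ^(4)=-1; μ^(5)=-7

((0, 1, 0, 0, 0); (0, 0, 0, 1, 0); (0, 1, 1, 1, 1); (3, 0, 0, 0, 0); (0, 0, 3, 0, 0))


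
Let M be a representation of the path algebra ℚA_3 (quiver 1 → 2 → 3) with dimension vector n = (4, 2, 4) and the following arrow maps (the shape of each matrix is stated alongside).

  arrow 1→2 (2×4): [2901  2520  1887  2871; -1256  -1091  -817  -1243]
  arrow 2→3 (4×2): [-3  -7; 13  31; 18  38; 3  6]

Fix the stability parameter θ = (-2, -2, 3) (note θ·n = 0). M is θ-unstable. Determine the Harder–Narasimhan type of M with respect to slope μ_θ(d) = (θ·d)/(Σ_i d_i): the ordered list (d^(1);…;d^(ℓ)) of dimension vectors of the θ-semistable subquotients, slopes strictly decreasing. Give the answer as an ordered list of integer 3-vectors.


Via rank(M_{q-1}∘⋯∘M_p): M ≅ I[1,1]^2, I[1,3]^2, I[3,3]^2.
μ_θ-semistable layers: μ^(1)=3; μ^(2)=-2

((0, 0, 4); (4, 2, 0))


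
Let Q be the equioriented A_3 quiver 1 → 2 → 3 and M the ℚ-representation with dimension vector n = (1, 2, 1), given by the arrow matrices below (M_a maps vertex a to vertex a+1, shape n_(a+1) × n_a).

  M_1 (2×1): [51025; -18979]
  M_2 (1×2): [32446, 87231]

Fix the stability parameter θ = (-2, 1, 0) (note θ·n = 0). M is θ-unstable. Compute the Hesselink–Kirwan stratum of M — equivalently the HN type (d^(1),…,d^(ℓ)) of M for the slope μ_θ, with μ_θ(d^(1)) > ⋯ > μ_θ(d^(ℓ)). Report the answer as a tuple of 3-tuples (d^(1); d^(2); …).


Interval decomposition of M: I[1,3], I[2,2].
HN type (ℓ=3): μ^(1)=1; μ^(2)=1/2; μ^(3)=-2

((0, 1, 0); (0, 1, 1); (1, 0, 0))


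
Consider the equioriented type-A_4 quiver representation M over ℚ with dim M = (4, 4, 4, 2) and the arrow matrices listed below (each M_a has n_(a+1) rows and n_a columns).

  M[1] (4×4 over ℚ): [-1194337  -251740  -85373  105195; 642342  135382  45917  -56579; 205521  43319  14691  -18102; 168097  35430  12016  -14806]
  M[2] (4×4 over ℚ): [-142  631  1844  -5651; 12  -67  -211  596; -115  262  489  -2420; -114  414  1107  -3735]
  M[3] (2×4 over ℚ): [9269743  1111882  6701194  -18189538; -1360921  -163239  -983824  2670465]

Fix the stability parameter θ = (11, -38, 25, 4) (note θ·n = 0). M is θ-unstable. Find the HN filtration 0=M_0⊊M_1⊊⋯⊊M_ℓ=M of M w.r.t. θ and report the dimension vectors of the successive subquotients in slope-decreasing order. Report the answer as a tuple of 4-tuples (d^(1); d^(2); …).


Via rank(M_{q-1}∘⋯∘M_p): M ≅ I[1,2], I[1,3], I[1,4]^2, I[3,3].
μ_θ-semistable layers: μ^(1)=25; μ^(2)=29/2; μ^(3)=-27/2

((0, 0, 2, 0); (0, 0, 2, 2); (4, 4, 0, 0))


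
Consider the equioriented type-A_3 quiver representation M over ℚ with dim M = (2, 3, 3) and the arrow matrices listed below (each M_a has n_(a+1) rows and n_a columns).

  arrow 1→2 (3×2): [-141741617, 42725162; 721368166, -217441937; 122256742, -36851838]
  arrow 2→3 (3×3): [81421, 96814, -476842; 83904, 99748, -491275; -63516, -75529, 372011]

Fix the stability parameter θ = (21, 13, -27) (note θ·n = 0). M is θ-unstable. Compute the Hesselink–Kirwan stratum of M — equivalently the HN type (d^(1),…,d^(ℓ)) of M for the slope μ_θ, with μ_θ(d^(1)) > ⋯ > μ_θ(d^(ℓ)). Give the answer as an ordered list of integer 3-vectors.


Interval decomposition of M: I[1,3]^2, I[2,3].
HN type (ℓ=2): μ^(1)=7/3; μ^(2)=-7

((2, 2, 2); (0, 1, 1))


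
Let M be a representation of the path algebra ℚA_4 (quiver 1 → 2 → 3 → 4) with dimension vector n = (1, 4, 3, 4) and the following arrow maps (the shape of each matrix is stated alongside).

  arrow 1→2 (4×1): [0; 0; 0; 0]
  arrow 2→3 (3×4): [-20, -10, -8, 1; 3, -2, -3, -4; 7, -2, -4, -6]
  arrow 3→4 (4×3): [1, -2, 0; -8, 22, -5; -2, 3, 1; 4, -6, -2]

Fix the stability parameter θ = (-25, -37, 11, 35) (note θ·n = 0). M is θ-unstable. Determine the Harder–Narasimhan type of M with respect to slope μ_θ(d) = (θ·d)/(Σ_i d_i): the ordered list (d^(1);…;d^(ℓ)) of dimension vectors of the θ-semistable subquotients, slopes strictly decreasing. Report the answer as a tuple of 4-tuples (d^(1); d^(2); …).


Interval decomposition of M: I[1,1], I[2,2], I[2,4]^3, I[4,4].
HN type (ℓ=4): μ^(1)=35; μ^(2)=11; μ^(3)=-25; μ^(4)=-37

((0, 0, 0, 4); (0, 0, 3, 0); (1, 0, 0, 0); (0, 4, 0, 0))


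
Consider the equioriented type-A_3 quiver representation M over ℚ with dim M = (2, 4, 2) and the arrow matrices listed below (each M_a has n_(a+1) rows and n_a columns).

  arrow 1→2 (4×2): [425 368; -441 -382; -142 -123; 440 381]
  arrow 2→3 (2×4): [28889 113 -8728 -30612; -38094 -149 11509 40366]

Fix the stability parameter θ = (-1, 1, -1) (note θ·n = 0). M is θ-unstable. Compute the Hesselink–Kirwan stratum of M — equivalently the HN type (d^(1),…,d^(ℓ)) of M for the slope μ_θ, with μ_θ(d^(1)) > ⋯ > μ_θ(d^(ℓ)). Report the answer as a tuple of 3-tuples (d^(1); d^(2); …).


Barcode: M ≅ I[1,3]^2, I[2,2]^2. HN layers by μ_θ (3 steps, strictly decreasing):
  μ^(1)=1; μ^(2)=0; μ^(3)=-1

((0, 2, 0); (0, 2, 2); (2, 0, 0))


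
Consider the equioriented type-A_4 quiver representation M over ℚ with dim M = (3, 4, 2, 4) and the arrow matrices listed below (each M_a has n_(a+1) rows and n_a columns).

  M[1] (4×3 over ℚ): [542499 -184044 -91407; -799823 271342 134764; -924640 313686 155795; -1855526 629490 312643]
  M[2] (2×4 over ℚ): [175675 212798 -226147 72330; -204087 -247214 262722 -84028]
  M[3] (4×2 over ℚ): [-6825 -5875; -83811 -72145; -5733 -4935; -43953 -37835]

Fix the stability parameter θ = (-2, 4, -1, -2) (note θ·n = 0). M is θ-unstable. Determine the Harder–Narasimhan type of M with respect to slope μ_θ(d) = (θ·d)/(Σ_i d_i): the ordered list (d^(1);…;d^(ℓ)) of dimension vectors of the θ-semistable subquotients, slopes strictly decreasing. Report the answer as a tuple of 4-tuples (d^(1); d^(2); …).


Barcode: M ≅ I[1,1], I[1,3], I[1,4], I[2,2]^2, I[4,4]^3. HN layers by μ_θ (4 steps, strictly decreasing):
  μ^(1)=4; μ^(2)=3/2; μ^(3)=1/3; μ^(4)=-2

((0, 2, 0, 0); (0, 1, 1, 0); (0, 1, 1, 1); (3, 0, 0, 3))


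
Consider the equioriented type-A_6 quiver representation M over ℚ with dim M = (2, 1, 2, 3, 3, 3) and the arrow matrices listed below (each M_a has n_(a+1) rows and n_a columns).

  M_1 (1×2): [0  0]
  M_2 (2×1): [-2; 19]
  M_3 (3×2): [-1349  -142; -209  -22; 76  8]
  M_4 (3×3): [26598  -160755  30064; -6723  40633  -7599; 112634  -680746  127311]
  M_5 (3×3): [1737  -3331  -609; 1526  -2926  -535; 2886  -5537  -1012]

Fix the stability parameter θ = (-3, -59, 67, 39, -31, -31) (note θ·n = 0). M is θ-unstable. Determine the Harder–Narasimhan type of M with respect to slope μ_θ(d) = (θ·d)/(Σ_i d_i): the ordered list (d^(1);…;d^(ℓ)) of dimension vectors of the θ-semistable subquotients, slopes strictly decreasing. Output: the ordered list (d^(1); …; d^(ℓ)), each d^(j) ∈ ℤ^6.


Barcode: M ≅ I[1,1]^2, I[2,3], I[3,6], I[4,6]^2. HN layers by μ_θ (5 steps, strictly decreasing):
  μ^(1)=67; μ^(2)=11; μ^(3)=-3; μ^(4)=-23/3; μ^(5)=-59

((0, 0, 1, 0, 0, 0); (0, 0, 1, 1, 1, 1); (2, 0, 0, 0, 0, 0); (0, 0, 0, 2, 2, 2); (0, 1, 0, 0, 0, 0))


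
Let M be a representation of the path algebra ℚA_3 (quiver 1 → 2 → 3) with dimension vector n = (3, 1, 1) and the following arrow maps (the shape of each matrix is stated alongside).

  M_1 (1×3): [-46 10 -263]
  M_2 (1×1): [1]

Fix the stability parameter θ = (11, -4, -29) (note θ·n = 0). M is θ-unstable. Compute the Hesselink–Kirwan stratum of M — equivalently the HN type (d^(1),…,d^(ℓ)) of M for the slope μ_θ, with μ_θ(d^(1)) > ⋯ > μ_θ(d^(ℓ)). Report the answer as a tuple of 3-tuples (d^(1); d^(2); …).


Via rank(M_{q-1}∘⋯∘M_p): M ≅ I[1,1]^2, I[1,3].
μ_θ-semistable layers: μ^(1)=11; μ^(2)=-22/3

((2, 0, 0); (1, 1, 1))


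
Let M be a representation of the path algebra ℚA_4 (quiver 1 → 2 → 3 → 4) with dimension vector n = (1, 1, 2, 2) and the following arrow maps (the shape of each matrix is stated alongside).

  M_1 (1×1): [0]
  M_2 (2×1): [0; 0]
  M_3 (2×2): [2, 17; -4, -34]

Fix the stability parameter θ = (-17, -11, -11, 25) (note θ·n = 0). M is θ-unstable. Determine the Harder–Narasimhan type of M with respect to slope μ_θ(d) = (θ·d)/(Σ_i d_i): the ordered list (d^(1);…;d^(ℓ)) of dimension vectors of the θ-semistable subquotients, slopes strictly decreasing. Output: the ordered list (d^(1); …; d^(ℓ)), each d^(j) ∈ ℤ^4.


Interval decomposition of M: I[1,1], I[2,2], I[3,3], I[3,4], I[4,4].
HN type (ℓ=3): μ^(1)=25; μ^(2)=-11; μ^(3)=-17

((0, 0, 0, 2); (0, 1, 2, 0); (1, 0, 0, 0))


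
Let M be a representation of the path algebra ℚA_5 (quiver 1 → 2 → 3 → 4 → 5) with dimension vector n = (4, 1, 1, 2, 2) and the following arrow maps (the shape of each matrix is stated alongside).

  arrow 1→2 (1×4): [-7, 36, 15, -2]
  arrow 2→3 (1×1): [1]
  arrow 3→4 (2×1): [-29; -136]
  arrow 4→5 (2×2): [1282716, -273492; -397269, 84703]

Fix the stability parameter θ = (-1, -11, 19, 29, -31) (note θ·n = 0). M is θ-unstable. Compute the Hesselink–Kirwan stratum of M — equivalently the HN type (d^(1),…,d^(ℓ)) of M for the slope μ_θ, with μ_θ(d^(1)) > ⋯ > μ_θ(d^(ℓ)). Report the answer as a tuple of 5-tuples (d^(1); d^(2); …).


Via rank(M_{q-1}∘⋯∘M_p): M ≅ I[1,1]^3, I[1,5], I[4,4], I[5,5].
μ_θ-semistable layers: μ^(1)=29; μ^(2)=17/3; μ^(3)=-1; μ^(4)=-6; μ^(5)=-31

((0, 0, 0, 1, 0); (0, 0, 1, 1, 1); (3, 0, 0, 0, 0); (1, 1, 0, 0, 0); (0, 0, 0, 0, 1))


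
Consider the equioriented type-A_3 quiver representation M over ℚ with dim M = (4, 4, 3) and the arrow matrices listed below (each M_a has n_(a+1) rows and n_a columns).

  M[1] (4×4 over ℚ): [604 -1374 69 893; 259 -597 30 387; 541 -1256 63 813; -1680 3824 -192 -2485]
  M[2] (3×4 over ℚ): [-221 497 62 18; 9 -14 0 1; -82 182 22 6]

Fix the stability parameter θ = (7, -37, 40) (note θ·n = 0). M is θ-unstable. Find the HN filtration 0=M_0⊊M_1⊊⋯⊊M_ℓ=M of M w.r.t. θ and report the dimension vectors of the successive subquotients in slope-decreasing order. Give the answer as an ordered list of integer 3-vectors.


Interval decomposition of M: I[1,2], I[1,3]^3.
HN type (ℓ=2): μ^(1)=40; μ^(2)=-15

((0, 0, 3); (4, 4, 0))


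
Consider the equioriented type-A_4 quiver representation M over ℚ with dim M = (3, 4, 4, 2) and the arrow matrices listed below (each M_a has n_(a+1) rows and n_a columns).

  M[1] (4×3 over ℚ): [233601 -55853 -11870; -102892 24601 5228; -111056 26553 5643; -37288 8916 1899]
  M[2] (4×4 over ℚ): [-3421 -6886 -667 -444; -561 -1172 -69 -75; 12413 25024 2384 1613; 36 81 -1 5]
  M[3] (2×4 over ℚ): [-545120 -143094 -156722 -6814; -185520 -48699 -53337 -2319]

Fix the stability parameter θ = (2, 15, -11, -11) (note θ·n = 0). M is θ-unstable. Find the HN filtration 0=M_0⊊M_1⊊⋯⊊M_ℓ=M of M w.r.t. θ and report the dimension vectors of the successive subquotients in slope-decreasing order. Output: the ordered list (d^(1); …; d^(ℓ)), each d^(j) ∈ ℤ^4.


Via rank(M_{q-1}∘⋯∘M_p): M ≅ I[1,3]^2, I[1,4], I[2,3], I[4,4].
μ_θ-semistable layers: μ^(1)=2; μ^(2)=-5/4; μ^(3)=-11

((2, 3, 3, 0); (1, 1, 1, 1); (0, 0, 0, 1))


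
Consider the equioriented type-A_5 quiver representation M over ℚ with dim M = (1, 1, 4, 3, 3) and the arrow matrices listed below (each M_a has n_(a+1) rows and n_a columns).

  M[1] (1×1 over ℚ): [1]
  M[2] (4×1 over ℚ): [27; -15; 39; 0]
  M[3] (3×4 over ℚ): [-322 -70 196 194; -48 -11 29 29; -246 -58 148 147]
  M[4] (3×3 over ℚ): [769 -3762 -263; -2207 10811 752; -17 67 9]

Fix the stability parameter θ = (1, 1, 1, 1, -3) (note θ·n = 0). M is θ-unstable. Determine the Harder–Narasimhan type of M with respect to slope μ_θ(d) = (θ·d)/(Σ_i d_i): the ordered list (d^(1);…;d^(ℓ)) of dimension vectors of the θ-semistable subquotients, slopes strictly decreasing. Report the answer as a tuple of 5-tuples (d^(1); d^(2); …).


Barcode: M ≅ I[1,3], I[3,5]^3. HN layers by μ_θ (2 steps, strictly decreasing):
  μ^(1)=1; μ^(2)=-1/3

((1, 1, 1, 0, 0); (0, 0, 3, 3, 3))


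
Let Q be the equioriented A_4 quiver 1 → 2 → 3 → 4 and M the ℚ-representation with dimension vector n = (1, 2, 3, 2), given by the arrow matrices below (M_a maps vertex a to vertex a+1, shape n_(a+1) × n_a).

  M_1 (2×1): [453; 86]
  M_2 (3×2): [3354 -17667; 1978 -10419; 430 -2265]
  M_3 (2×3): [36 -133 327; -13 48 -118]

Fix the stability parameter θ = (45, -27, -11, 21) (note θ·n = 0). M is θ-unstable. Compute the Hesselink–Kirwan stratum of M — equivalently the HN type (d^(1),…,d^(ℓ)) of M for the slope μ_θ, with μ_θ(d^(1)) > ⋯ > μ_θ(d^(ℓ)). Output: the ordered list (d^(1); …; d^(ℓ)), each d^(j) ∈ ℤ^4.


Interval decomposition of M: I[1,2], I[2,4], I[3,3], I[3,4].
HN type (ℓ=4): μ^(1)=21; μ^(2)=9; μ^(3)=-11; μ^(4)=-27

((0, 0, 0, 2); (1, 1, 0, 0); (0, 0, 3, 0); (0, 1, 0, 0))


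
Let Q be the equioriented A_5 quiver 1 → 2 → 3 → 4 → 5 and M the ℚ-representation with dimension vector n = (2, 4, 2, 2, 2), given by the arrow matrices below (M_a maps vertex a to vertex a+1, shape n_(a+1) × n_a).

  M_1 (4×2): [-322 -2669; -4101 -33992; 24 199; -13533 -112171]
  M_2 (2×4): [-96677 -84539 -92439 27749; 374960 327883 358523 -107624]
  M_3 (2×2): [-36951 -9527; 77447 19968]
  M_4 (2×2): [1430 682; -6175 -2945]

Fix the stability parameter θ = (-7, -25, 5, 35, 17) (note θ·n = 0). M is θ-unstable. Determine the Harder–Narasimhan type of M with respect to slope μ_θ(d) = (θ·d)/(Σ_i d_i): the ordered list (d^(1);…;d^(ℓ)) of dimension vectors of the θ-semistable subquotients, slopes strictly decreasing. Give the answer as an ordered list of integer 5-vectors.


Barcode: M ≅ I[1,4], I[1,5], I[2,2]^2, I[5,5]. HN layers by μ_θ (6 steps, strictly decreasing):
  μ^(1)=35; μ^(2)=26; μ^(3)=17; μ^(4)=5; μ^(5)=-16; μ^(6)=-25

((0, 0, 0, 1, 0); (0, 0, 0, 1, 1); (0, 0, 0, 0, 1); (0, 0, 2, 0, 0); (2, 2, 0, 0, 0); (0, 2, 0, 0, 0))


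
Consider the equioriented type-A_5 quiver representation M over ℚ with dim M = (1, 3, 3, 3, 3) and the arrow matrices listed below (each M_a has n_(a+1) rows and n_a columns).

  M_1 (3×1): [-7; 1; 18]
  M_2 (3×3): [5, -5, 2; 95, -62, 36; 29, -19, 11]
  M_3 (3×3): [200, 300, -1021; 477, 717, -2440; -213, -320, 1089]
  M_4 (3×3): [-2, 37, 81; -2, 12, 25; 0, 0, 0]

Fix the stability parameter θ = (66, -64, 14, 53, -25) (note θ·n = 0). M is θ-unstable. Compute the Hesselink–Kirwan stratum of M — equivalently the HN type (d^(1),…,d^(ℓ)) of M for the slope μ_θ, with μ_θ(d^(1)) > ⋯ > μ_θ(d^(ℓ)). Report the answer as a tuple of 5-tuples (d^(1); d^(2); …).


Via rank(M_{q-1}∘⋯∘M_p): M ≅ I[1,5], I[2,4], I[2,5], I[5,5].
μ_θ-semistable layers: μ^(1)=53; μ^(2)=14; μ^(3)=1; μ^(4)=-25; μ^(5)=-64

((0, 0, 0, 1, 0); (0, 0, 3, 2, 2); (1, 1, 0, 0, 0); (0, 0, 0, 0, 1); (0, 2, 0, 0, 0))


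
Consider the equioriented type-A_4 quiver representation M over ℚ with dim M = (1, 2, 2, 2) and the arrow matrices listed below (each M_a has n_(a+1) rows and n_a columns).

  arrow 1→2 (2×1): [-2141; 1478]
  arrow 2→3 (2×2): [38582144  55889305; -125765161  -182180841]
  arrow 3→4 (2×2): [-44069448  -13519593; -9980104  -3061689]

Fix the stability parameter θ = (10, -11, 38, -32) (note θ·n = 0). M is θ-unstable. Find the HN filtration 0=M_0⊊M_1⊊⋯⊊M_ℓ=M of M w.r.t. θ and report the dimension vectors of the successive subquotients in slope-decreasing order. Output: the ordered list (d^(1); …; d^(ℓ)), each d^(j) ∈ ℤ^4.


Interval decomposition of M: I[1,4], I[2,3], I[4,4].
HN type (ℓ=5): μ^(1)=38; μ^(2)=3; μ^(3)=-1/2; μ^(4)=-11; μ^(5)=-32

((0, 0, 1, 0); (0, 0, 1, 1); (1, 1, 0, 0); (0, 1, 0, 0); (0, 0, 0, 1))


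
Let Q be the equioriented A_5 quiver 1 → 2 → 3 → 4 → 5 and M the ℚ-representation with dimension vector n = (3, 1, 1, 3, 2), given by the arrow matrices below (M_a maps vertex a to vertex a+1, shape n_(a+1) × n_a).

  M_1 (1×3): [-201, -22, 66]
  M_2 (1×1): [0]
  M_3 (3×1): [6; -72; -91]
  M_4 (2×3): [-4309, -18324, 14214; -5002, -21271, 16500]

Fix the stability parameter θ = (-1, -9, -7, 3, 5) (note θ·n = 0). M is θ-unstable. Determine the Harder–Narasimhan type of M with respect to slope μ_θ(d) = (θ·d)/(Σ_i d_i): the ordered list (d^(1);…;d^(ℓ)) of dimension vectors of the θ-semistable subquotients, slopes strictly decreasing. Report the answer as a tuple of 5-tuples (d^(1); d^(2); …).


Via rank(M_{q-1}∘⋯∘M_p): M ≅ I[1,1]^2, I[1,2], I[3,4], I[4,5]^2.
μ_θ-semistable layers: μ^(1)=5; μ^(2)=3; μ^(3)=-1; μ^(4)=-5; μ^(5)=-7

((0, 0, 0, 0, 2); (0, 0, 0, 3, 0); (2, 0, 0, 0, 0); (1, 1, 0, 0, 0); (0, 0, 1, 0, 0))


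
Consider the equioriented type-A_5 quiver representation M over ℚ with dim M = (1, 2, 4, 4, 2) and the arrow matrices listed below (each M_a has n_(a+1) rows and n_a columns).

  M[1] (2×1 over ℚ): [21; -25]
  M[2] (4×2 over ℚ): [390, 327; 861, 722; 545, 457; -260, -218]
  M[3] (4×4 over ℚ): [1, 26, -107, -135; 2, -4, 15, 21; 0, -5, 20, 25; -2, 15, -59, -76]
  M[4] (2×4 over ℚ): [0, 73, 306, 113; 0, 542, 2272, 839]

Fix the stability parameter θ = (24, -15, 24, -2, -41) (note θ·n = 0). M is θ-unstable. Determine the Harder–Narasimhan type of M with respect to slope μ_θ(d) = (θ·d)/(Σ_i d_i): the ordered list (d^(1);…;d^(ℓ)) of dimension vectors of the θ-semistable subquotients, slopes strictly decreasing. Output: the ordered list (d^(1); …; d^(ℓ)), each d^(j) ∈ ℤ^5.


Barcode: M ≅ I[1,5], I[2,5], I[3,3], I[3,4], I[4,4]. HN layers by μ_θ (5 steps, strictly decreasing):
  μ^(1)=24; μ^(2)=11; μ^(3)=-2; μ^(4)=-19/3; μ^(5)=-15

((0, 0, 1, 0, 0); (0, 0, 1, 1, 0); (1, 1, 1, 2, 1); (0, 0, 1, 1, 1); (0, 1, 0, 0, 0))


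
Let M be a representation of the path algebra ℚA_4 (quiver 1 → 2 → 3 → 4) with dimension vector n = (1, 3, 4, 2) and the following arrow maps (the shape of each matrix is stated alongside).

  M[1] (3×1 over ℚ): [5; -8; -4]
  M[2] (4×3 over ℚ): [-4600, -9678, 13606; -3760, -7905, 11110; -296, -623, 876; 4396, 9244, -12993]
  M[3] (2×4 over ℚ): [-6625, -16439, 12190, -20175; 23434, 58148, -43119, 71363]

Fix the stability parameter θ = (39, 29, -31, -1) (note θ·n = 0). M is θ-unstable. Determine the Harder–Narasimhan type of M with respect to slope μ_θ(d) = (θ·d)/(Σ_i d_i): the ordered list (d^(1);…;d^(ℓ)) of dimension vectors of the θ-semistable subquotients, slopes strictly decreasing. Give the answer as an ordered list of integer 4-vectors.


Barcode: M ≅ I[1,2], I[2,3], I[2,4], I[3,3], I[3,4]. HN layers by μ_θ (3 steps, strictly decreasing):
  μ^(1)=34; μ^(2)=-1; μ^(3)=-31

((1, 1, 0, 0); (0, 2, 2, 2); (0, 0, 2, 0))


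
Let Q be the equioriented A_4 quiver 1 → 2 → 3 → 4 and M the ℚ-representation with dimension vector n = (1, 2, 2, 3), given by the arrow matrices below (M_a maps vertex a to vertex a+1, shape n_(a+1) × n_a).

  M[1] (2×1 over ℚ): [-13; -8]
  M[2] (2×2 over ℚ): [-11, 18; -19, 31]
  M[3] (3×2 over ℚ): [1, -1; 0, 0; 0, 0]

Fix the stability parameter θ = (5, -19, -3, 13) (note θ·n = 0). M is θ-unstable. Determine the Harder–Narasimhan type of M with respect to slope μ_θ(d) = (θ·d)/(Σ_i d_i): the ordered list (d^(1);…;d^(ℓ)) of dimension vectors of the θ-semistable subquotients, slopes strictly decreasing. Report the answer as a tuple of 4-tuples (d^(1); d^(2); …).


Via rank(M_{q-1}∘⋯∘M_p): M ≅ I[1,3], I[2,4], I[4,4]^2.
μ_θ-semistable layers: μ^(1)=13; μ^(2)=-3; μ^(3)=-7; μ^(4)=-19

((0, 0, 0, 3); (0, 0, 2, 0); (1, 1, 0, 0); (0, 1, 0, 0))


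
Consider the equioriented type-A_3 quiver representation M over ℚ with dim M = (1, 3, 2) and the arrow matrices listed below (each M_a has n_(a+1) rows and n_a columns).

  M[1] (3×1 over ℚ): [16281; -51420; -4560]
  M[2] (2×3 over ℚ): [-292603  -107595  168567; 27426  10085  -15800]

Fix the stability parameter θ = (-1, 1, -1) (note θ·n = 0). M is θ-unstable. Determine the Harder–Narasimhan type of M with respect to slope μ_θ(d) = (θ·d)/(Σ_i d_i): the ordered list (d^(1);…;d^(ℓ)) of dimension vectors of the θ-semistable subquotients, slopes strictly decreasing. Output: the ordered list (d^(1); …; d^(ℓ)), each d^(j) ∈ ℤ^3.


Barcode: M ≅ I[1,3], I[2,2], I[2,3]. HN layers by μ_θ (3 steps, strictly decreasing):
  μ^(1)=1; μ^(2)=0; μ^(3)=-1

((0, 1, 0); (0, 2, 2); (1, 0, 0))


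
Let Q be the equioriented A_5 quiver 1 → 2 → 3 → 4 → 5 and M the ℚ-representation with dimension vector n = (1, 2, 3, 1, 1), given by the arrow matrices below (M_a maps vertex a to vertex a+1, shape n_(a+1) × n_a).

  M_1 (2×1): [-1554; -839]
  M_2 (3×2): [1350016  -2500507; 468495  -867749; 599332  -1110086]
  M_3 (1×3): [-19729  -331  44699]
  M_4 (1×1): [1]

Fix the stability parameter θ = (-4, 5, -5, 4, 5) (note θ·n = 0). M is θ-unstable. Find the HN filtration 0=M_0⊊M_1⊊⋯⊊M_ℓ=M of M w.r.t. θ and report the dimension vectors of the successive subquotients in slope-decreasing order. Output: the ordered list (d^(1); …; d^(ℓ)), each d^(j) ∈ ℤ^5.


Interval decomposition of M: I[1,5], I[2,3], I[3,3].
HN type (ℓ=5): μ^(1)=5; μ^(2)=4; μ^(3)=0; μ^(4)=-4; μ^(5)=-5

((0, 0, 0, 0, 1); (0, 0, 0, 1, 0); (0, 2, 2, 0, 0); (1, 0, 0, 0, 0); (0, 0, 1, 0, 0))


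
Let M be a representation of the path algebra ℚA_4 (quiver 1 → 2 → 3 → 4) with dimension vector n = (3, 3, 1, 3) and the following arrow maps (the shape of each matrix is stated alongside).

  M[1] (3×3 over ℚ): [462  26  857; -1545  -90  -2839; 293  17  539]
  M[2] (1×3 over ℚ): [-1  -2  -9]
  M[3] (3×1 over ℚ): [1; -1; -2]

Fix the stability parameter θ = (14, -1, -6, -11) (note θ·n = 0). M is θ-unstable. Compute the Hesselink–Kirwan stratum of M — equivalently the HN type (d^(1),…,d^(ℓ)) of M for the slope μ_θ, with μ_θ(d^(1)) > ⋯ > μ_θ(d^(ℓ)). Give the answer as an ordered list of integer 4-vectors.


Via rank(M_{q-1}∘⋯∘M_p): M ≅ I[1,2]^2, I[1,4], I[4,4]^2.
μ_θ-semistable layers: μ^(1)=13/2; μ^(2)=-1; μ^(3)=-11

((2, 2, 0, 0); (1, 1, 1, 1); (0, 0, 0, 2))


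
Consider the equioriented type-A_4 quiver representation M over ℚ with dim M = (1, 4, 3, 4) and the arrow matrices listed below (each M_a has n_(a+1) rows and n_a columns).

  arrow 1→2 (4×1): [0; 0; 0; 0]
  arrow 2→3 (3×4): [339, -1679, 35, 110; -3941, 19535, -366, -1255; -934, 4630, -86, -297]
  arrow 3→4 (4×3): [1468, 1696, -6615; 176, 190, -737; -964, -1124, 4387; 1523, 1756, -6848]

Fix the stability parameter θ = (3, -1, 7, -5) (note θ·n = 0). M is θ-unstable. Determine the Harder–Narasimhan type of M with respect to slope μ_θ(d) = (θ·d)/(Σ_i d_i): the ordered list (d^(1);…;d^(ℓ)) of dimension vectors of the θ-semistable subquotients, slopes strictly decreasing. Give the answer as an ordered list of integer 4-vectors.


Via rank(M_{q-1}∘⋯∘M_p): M ≅ I[1,1], I[2,2], I[2,4]^3, I[4,4].
μ_θ-semistable layers: μ^(1)=3; μ^(2)=1; μ^(3)=-1; μ^(4)=-5

((1, 0, 0, 0); (0, 0, 3, 3); (0, 4, 0, 0); (0, 0, 0, 1))


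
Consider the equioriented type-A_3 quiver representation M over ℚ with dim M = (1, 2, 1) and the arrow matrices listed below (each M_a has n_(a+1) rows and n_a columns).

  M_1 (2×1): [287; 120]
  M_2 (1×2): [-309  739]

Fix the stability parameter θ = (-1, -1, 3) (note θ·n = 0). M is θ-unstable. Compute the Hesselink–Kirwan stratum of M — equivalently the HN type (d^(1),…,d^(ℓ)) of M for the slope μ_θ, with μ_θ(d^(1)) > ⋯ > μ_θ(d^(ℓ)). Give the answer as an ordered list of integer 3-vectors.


Via rank(M_{q-1}∘⋯∘M_p): M ≅ I[1,3], I[2,2].
μ_θ-semistable layers: μ^(1)=3; μ^(2)=-1

((0, 0, 1); (1, 2, 0))


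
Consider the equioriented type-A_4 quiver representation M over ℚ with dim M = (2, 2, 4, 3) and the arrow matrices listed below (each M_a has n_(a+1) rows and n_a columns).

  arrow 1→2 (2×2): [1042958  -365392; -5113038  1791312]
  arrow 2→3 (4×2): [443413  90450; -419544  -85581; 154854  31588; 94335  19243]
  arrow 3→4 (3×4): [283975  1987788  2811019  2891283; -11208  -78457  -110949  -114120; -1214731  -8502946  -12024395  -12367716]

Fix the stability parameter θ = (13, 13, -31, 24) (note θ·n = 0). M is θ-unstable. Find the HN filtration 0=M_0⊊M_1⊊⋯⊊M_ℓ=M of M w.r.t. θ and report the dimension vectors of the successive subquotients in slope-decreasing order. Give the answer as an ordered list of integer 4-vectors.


Barcode: M ≅ I[1,1], I[1,4], I[2,4], I[3,3], I[3,4]. HN layers by μ_θ (5 steps, strictly decreasing):
  μ^(1)=24; μ^(2)=13; μ^(3)=-5/3; μ^(4)=-9; μ^(5)=-31

((0, 0, 0, 3); (1, 0, 0, 0); (1, 1, 1, 0); (0, 1, 1, 0); (0, 0, 2, 0))


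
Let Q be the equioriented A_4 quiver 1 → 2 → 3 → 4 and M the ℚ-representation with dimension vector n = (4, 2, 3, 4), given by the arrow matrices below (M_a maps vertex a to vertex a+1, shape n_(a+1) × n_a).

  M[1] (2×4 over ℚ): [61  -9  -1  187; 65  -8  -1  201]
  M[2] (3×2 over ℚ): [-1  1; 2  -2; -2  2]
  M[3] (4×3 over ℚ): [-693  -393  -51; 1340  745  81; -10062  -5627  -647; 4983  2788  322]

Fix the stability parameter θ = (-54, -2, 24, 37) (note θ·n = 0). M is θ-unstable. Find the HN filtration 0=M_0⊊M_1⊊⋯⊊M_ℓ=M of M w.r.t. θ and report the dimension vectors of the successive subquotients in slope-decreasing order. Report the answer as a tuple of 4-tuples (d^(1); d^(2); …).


Interval decomposition of M: I[1,1]^2, I[1,2], I[1,4], I[3,3], I[3,4], I[4,4]^2.
HN type (ℓ=4): μ^(1)=37; μ^(2)=24; μ^(3)=-2; μ^(4)=-54

((0, 0, 0, 4); (0, 0, 3, 0); (0, 2, 0, 0); (4, 0, 0, 0))


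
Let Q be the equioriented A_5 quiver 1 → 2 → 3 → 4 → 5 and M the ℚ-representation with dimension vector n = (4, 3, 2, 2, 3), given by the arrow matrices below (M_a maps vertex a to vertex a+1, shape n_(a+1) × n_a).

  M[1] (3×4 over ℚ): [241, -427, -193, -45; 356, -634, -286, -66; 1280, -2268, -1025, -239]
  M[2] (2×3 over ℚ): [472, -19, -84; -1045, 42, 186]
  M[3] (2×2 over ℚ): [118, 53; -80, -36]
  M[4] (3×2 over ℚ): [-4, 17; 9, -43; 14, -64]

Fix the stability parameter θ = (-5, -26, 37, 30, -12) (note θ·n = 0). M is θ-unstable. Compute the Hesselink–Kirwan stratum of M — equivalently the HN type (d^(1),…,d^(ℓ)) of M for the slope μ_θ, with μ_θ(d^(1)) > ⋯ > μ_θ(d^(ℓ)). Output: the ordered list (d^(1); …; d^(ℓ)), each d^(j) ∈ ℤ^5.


Interval decomposition of M: I[1,1], I[1,2], I[1,5]^2, I[5,5].
HN type (ℓ=4): μ^(1)=55/3; μ^(2)=-5; μ^(3)=-12; μ^(4)=-31/2

((0, 0, 2, 2, 2); (1, 0, 0, 0, 0); (0, 0, 0, 0, 1); (3, 3, 0, 0, 0))


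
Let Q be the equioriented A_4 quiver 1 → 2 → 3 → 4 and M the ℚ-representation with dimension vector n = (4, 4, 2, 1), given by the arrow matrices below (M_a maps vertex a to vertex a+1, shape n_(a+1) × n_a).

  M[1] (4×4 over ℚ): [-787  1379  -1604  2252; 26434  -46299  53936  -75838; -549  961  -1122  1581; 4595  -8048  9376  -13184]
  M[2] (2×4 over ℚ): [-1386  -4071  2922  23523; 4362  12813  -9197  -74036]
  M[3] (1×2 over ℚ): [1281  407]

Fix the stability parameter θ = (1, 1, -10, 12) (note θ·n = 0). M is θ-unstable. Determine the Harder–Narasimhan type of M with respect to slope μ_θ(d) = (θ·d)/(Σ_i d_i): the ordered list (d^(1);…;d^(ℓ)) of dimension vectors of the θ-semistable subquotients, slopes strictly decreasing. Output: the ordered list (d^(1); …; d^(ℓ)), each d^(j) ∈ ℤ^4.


Barcode: M ≅ I[1,1], I[1,2], I[1,3], I[1,4], I[2,2]. HN layers by μ_θ (3 steps, strictly decreasing):
  μ^(1)=12; μ^(2)=1; μ^(3)=-8/3

((0, 0, 0, 1); (2, 2, 0, 0); (2, 2, 2, 0))


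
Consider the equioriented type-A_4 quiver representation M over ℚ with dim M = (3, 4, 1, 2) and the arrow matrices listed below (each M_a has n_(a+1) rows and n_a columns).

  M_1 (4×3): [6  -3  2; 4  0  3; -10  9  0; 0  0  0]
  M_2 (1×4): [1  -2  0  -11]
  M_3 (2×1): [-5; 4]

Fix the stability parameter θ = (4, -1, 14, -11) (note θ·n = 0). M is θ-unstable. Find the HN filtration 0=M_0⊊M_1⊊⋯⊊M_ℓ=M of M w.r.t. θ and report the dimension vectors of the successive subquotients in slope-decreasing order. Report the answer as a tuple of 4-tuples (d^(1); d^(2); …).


Interval decomposition of M: I[1,1], I[1,2], I[1,4], I[2,2]^2, I[4,4].
HN type (ℓ=4): μ^(1)=4; μ^(2)=3/2; μ^(3)=-1; μ^(4)=-11

((1, 0, 0, 0); (2, 2, 1, 1); (0, 2, 0, 0); (0, 0, 0, 1))


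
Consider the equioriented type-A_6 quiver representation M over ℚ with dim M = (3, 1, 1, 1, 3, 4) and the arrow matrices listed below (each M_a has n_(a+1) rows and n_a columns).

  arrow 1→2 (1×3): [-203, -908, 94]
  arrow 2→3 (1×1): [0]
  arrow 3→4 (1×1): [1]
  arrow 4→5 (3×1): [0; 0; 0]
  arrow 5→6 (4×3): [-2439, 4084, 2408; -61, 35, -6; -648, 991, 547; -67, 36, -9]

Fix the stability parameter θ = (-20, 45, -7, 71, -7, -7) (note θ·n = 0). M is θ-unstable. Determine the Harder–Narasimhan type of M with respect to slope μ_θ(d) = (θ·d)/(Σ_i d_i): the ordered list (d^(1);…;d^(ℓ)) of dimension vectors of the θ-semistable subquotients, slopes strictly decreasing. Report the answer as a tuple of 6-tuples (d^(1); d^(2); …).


Interval decomposition of M: I[1,1]^2, I[1,2], I[3,4], I[5,6]^3, I[6,6].
HN type (ℓ=4): μ^(1)=71; μ^(2)=45; μ^(3)=-7; μ^(4)=-20

((0, 0, 0, 1, 0, 0); (0, 1, 0, 0, 0, 0); (0, 0, 1, 0, 3, 4); (3, 0, 0, 0, 0, 0))


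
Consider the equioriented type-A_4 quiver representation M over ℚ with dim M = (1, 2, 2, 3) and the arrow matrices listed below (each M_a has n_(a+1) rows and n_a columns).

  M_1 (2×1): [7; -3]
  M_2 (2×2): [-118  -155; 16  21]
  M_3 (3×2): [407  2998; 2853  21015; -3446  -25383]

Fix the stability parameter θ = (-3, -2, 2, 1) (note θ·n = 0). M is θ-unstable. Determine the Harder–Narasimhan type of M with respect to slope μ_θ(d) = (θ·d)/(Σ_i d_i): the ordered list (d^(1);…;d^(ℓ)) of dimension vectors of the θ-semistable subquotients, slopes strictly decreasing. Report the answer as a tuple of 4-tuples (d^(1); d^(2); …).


Interval decomposition of M: I[1,4], I[2,4], I[4,4].
HN type (ℓ=4): μ^(1)=3/2; μ^(2)=1; μ^(3)=-2; μ^(4)=-3

((0, 0, 2, 2); (0, 0, 0, 1); (0, 2, 0, 0); (1, 0, 0, 0))


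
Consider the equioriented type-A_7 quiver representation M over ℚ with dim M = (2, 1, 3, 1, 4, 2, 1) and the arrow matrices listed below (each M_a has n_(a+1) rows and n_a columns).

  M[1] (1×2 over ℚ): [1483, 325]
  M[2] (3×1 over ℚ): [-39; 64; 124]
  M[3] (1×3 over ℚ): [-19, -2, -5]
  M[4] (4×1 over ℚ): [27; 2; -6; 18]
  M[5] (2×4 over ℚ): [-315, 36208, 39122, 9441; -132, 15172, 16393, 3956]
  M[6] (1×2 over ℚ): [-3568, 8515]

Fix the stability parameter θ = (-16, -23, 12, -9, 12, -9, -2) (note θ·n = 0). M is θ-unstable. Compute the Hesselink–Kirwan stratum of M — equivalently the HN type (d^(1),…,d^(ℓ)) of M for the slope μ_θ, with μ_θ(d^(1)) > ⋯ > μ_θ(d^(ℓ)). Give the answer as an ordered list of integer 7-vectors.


Barcode: M ≅ I[1,1], I[1,7], I[3,3]^2, I[5,5]^2, I[5,6]. HN layers by μ_θ (5 steps, strictly decreasing):
  μ^(1)=12; μ^(2)=3/2; μ^(3)=4/5; μ^(4)=-16; μ^(5)=-39/2

((0, 0, 2, 0, 2, 0, 0); (0, 0, 0, 0, 1, 1, 0); (0, 0, 1, 1, 1, 1, 1); (1, 0, 0, 0, 0, 0, 0); (1, 1, 0, 0, 0, 0, 0))


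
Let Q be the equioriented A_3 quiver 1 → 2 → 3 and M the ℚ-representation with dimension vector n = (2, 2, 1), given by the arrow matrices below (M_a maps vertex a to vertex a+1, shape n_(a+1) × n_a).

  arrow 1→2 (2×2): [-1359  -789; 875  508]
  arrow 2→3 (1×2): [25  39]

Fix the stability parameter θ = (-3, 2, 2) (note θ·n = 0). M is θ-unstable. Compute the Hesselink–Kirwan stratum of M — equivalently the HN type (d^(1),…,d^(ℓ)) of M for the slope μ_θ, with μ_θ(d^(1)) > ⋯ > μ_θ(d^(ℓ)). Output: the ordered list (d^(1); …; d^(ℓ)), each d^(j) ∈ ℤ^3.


Interval decomposition of M: I[1,2], I[1,3].
HN type (ℓ=2): μ^(1)=2; μ^(2)=-3

((0, 2, 1); (2, 0, 0))


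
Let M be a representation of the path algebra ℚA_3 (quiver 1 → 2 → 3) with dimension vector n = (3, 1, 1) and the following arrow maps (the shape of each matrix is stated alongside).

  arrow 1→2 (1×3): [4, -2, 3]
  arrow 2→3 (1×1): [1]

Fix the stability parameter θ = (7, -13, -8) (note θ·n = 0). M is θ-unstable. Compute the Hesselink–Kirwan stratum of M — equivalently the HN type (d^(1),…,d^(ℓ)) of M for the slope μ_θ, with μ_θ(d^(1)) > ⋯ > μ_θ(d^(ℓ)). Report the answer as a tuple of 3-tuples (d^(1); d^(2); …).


Barcode: M ≅ I[1,1]^2, I[1,3]. HN layers by μ_θ (2 steps, strictly decreasing):
  μ^(1)=7; μ^(2)=-14/3

((2, 0, 0); (1, 1, 1))


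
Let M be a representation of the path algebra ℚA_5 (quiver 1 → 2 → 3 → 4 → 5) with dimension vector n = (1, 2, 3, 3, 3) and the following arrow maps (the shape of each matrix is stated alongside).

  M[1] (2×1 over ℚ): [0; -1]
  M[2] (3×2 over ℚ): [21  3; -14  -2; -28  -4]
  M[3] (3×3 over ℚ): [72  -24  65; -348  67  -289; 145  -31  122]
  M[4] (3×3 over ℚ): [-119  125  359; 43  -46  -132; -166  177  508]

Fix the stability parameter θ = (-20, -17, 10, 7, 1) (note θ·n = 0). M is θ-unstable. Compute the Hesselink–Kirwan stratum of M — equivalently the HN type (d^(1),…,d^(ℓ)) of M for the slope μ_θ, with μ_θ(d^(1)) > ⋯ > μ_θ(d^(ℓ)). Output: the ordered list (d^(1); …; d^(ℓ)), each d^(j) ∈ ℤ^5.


Barcode: M ≅ I[1,5], I[2,2], I[3,5]^2. HN layers by μ_θ (3 steps, strictly decreasing):
  μ^(1)=6; μ^(2)=-17; μ^(3)=-20

((0, 0, 3, 3, 3); (0, 2, 0, 0, 0); (1, 0, 0, 0, 0))


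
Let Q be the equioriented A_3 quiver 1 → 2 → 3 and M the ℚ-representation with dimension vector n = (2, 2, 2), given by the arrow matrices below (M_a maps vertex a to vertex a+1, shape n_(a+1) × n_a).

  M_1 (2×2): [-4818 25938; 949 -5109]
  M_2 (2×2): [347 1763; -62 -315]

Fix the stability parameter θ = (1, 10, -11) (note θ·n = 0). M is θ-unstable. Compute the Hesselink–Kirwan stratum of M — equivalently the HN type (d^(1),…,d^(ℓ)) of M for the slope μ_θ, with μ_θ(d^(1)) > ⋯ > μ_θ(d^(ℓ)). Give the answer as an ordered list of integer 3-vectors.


Barcode: M ≅ I[1,1], I[1,3], I[2,3]. HN layers by μ_θ (3 steps, strictly decreasing):
  μ^(1)=1; μ^(2)=0; μ^(3)=-1/2

((1, 0, 0); (1, 1, 1); (0, 1, 1))


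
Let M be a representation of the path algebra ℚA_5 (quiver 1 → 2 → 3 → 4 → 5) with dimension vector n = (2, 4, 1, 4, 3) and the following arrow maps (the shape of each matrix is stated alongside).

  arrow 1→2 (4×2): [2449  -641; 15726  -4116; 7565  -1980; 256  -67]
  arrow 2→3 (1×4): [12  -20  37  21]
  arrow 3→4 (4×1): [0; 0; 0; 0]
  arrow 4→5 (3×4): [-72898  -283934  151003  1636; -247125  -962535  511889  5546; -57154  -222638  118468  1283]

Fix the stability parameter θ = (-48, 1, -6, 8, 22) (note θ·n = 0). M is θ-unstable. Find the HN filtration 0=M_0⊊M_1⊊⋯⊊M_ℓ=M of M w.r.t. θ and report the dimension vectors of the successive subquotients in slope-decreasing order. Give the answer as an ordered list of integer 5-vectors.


Interval decomposition of M: I[1,2], I[1,3], I[2,2]^2, I[4,4], I[4,5]^3.
HN type (ℓ=5): μ^(1)=22; μ^(2)=8; μ^(3)=1; μ^(4)=-5/2; μ^(5)=-48

((0, 0, 0, 0, 3); (0, 0, 0, 4, 0); (0, 3, 0, 0, 0); (0, 1, 1, 0, 0); (2, 0, 0, 0, 0))


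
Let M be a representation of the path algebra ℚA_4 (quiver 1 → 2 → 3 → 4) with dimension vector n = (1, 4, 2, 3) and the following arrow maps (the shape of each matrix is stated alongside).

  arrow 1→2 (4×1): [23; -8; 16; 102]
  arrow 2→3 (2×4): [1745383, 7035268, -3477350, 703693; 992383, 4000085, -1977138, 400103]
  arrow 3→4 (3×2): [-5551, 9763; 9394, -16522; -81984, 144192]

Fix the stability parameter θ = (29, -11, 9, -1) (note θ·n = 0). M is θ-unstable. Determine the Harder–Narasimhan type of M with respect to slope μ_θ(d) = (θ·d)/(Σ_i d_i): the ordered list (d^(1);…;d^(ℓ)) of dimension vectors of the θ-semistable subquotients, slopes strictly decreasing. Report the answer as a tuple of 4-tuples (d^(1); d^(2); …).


Interval decomposition of M: I[1,3], I[2,2]^2, I[2,4], I[4,4]^2.
HN type (ℓ=4): μ^(1)=9; μ^(2)=4; μ^(3)=-1; μ^(4)=-11

((1, 1, 1, 0); (0, 0, 1, 1); (0, 0, 0, 2); (0, 3, 0, 0))


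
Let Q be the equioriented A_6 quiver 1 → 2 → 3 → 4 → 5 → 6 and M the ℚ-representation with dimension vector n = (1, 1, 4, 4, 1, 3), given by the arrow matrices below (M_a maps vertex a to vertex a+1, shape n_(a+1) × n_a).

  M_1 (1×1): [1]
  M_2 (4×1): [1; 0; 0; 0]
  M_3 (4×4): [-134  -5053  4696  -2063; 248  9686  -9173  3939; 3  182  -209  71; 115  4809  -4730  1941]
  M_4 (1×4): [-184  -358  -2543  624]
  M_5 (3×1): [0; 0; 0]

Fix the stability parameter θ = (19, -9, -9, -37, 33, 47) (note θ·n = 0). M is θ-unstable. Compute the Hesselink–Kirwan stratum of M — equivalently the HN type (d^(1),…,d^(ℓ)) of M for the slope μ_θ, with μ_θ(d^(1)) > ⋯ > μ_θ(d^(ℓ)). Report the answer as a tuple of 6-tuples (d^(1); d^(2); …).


Interval decomposition of M: I[1,5], I[3,3], I[3,4]^2, I[4,4], I[6,6]^3.
HN type (ℓ=5): μ^(1)=47; μ^(2)=33; μ^(3)=-9; μ^(4)=-23; μ^(5)=-37

((0, 0, 0, 0, 0, 3); (0, 0, 0, 0, 1, 0); (1, 1, 2, 1, 0, 0); (0, 0, 2, 2, 0, 0); (0, 0, 0, 1, 0, 0))


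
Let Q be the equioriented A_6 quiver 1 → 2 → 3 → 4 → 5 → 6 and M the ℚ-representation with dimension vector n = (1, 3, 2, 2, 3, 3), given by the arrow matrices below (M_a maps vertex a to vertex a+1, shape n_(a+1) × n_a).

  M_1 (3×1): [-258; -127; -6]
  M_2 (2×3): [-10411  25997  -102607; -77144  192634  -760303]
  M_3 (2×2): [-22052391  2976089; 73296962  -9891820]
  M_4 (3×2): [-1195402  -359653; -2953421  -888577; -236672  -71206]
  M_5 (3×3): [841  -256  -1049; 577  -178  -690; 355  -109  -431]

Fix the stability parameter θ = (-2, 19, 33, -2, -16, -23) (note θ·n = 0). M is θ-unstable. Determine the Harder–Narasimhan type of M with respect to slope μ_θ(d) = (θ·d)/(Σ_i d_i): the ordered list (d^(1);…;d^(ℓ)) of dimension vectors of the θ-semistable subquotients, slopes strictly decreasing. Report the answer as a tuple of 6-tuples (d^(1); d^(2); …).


Barcode: M ≅ I[1,6], I[2,2], I[2,6], I[5,6]. HN layers by μ_θ (4 steps, strictly decreasing):
  μ^(1)=19; μ^(2)=11/5; μ^(3)=-2; μ^(4)=-39/2

((0, 1, 0, 0, 0, 0); (0, 2, 2, 2, 2, 2); (1, 0, 0, 0, 0, 0); (0, 0, 0, 0, 1, 1))
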